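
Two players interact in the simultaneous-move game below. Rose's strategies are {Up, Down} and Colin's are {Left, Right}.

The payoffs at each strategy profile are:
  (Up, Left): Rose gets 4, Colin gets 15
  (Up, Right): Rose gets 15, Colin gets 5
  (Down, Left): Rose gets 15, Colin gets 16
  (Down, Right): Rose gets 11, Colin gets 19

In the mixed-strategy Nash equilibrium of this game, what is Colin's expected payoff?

205/13

First find p, the probability Rose plays Up, from Colin's indifference between Left and Right: 15p + 16(1−p) = 5p + 19(1−p), giving p = 3/13.
Since Colin is indifferent in equilibrium, Colin's expected payoff equals the payoff from either column against (3/13, 10/13). Using Left: 15(3/13) + 16(10/13) = 205/13.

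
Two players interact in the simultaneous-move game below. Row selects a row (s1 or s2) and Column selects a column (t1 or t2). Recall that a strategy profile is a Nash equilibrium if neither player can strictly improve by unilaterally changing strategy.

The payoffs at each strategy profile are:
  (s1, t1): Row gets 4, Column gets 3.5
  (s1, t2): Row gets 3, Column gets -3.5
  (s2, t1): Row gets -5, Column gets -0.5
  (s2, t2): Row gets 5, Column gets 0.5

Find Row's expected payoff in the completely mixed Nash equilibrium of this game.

35/11

First find q, the probability Column plays t1, from Row's indifference between s1 and s2: 4q + 3(1−q) = −5q + 5(1−q), giving q = 2/11.
Since Row is indifferent in equilibrium, Row's expected payoff equals the payoff from either row against (2/11, 9/11). Using s1: 4(2/11) + 3(9/11) = 35/11.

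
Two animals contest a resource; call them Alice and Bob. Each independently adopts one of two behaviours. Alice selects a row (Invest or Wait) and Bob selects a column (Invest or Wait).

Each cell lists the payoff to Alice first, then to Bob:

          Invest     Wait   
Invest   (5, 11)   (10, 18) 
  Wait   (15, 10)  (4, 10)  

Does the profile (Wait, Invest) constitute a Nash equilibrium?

Yes

At (Wait, Invest), Alice earns 15; switching to Invest would give 5, so Alice has no profitable deviation.
Bob earns 10; switching to Wait would give 10, so Bob has no profitable deviation.
Neither player can gain by a unilateral deviation, so this profile is a Nash equilibrium.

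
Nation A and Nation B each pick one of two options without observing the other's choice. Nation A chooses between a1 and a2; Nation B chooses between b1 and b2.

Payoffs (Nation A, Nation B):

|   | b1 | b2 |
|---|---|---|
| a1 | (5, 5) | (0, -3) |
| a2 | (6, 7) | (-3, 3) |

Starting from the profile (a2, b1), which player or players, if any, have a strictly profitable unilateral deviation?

Nation A at (a2, b1) earns 6; deviating to a1 yields 5 — not better.
Nation B earns 7; deviating to b2 yields 3 — not better.
Neither player can strictly improve; the profile is a Nash equilibrium.

Neither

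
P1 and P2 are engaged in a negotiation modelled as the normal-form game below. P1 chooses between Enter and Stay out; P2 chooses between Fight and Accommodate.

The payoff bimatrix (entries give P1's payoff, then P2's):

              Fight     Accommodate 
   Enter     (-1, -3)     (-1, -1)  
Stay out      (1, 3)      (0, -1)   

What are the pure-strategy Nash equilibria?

(Stay out, Fight)

(Enter, Fight): P1 prefers Stay out (1 > -1); P2 prefers Accommodate (-1 > -3) — not an equilibrium.
(Enter, Accommodate): P1 prefers Stay out (0 > -1) — not an equilibrium.
(Stay out, Fight): P1 gets 1 ≥ -1 from Enter, and P2 gets 3 ≥ -1 from Accommodate — Nash equilibrium.
(Stay out, Accommodate): P2 prefers Fight (3 > -1) — not an equilibrium.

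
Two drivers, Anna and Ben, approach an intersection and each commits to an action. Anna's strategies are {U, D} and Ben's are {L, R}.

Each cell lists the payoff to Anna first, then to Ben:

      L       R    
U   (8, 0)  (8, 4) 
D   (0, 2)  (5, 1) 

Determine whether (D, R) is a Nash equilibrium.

No

At (D, R), Anna earns 5; switching to U would give 8, so Anna would deviate.
Ben earns 1; switching to L would give 2, so Ben would deviate.
Since at least one player can profitably deviate, this is not a Nash equilibrium.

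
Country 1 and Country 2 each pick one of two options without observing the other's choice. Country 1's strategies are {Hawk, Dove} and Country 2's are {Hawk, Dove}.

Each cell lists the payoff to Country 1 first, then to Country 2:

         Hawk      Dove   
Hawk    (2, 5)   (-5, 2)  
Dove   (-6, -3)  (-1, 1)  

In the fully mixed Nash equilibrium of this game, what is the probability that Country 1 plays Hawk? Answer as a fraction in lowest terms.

4/7

Let r be the probability that Country 1 plays Hawk. In a completely mixed equilibrium, Country 2 must be indifferent between Hawk and Dove.
Country 2's expected payoff from Hawk is 5r − 3(1−r); from Dove it is 2r + (1−r).
Setting these equal: 8r − 3 = r + 1, so r = 4/7.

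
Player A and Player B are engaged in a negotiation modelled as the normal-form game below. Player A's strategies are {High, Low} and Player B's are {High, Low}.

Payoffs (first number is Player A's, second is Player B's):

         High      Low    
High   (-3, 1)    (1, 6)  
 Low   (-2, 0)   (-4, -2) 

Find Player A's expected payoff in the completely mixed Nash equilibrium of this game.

First find y, the probability Player B plays High, from Player A's indifference between High and Low: −3y + (1−y) = −2y − 4(1−y), giving y = 5/6.
Since Player A is indifferent in equilibrium, Player A's expected payoff equals the payoff from either row against (5/6, 1/6). Using High: −3(5/6) + (1/6) = -7/3.

-7/3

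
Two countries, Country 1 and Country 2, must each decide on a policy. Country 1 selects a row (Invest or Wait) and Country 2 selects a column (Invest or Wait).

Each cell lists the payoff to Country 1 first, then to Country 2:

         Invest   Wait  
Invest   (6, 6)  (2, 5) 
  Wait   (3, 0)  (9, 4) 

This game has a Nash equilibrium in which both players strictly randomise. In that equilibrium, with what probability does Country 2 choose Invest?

Let y be the probability that Country 2 plays Invest. In a completely mixed equilibrium, Country 1 must be indifferent between Invest and Wait.
Country 1's expected payoff from Invest is 6y + 2(1−y); from Wait it is 3y + 9(1−y).
Setting these equal: 4y + 2 = −6y + 9, so y = 7/10.

7/10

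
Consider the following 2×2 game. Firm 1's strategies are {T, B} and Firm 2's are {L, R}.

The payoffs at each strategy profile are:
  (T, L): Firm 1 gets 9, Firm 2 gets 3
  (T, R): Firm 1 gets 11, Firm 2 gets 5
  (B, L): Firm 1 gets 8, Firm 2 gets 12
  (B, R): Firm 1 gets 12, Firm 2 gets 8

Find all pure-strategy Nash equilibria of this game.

(T, L): Firm 2 prefers R (5 > 3) — not an equilibrium.
(T, R): Firm 1 prefers B (12 > 11) — not an equilibrium.
(B, L): Firm 1 prefers T (9 > 8) — not an equilibrium.
(B, R): Firm 2 prefers L (12 > 8) — not an equilibrium.

none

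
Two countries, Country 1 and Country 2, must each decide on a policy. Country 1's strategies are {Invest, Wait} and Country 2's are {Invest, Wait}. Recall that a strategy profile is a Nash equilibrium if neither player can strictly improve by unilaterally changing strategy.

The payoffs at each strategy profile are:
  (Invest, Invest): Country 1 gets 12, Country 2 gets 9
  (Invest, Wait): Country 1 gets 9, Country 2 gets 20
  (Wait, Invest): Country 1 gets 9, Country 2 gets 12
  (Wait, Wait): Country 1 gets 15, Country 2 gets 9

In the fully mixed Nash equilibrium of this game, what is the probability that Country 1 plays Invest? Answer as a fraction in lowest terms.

Let x be the probability that Country 1 plays Invest. In a completely mixed equilibrium, Country 2 must be indifferent between Invest and Wait.
Country 2's expected payoff from Invest is 9x + 12(1−x); from Wait it is 20x + 9(1−x).
Setting these equal: −3x + 12 = 11x + 9, so x = 3/14.

3/14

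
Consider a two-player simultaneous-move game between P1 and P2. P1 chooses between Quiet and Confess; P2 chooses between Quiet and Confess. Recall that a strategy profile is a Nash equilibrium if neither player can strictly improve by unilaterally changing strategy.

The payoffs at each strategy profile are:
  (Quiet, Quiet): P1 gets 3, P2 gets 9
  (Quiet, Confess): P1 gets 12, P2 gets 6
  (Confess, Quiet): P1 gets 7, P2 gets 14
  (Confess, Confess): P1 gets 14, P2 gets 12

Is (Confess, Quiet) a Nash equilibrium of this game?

Yes

At (Confess, Quiet), P1 earns 7; switching to Quiet would give 3, so P1 has no profitable deviation.
P2 earns 14; switching to Confess would give 12, so P2 has no profitable deviation.
Neither player can gain by a unilateral deviation, so this profile is a Nash equilibrium.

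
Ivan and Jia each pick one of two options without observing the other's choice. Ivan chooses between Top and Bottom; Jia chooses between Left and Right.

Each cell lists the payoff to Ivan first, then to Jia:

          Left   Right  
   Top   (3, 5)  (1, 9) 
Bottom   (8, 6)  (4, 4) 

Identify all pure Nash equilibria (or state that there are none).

(Top, Left): Ivan prefers Bottom (8 > 3); Jia prefers Right (9 > 5) — not an equilibrium.
(Top, Right): Ivan prefers Bottom (4 > 1) — not an equilibrium.
(Bottom, Left): Ivan gets 8 ≥ 3 from Top, and Jia gets 6 ≥ 4 from Right — Nash equilibrium.
(Bottom, Right): Jia prefers Left (6 > 4) — not an equilibrium.

(Bottom, Left)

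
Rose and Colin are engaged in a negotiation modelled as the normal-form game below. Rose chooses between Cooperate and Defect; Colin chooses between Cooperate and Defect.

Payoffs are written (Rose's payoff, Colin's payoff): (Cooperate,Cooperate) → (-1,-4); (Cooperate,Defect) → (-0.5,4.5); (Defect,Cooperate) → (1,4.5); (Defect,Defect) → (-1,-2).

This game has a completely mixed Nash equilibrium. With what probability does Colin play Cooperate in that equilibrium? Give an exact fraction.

1/5

Let q be the probability that Colin plays Cooperate. In a completely mixed equilibrium, Rose must be indifferent between Cooperate and Defect.
Rose's expected payoff from Cooperate is −q − 0.5(1−q); from Defect it is q − (1−q).
Setting these equal: −0.5q − 0.5 = 2q − 1, so q = 1/5.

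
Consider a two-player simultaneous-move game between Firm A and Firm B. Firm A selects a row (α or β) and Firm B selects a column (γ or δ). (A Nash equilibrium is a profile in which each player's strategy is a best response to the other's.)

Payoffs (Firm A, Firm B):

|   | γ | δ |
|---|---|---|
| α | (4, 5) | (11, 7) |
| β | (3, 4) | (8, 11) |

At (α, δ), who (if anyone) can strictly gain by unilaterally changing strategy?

Firm A at (α, δ) earns 11; deviating to β yields 8 — not better.
Firm B earns 7; deviating to γ yields 5 — not better.
Neither player can strictly improve; the profile is a Nash equilibrium.

Neither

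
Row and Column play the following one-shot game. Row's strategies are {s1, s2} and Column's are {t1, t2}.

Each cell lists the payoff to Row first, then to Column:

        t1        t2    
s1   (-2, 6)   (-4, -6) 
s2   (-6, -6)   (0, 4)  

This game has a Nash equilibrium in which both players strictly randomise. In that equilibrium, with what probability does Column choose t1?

1/2

Let y be the probability that Column plays t1. In a completely mixed equilibrium, Row must be indifferent between s1 and s2.
Row's expected payoff from s1 is −2y − 4(1−y); from s2 it is −6y.
Setting these equal: 2y − 4 = −6y, so y = 1/2.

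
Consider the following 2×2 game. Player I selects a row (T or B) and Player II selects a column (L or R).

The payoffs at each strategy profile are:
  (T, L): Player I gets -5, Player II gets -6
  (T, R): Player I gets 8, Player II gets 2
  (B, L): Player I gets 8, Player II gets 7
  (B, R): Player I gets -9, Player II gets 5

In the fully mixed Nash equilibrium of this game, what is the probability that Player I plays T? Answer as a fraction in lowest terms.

Let r be the probability that Player I plays T. In a completely mixed equilibrium, Player II must be indifferent between L and R.
Player II's expected payoff from L is −6r + 7(1−r); from R it is 2r + 5(1−r).
Setting these equal: −13r + 7 = −3r + 5, so r = 1/5.

1/5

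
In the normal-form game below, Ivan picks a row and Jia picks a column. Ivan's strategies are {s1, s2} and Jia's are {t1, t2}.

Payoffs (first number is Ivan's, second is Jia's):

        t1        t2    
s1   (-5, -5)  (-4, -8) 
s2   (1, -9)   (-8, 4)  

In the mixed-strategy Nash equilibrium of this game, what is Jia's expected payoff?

-23/4

First find x, the probability Ivan plays s1, from Jia's indifference between t1 and t2: −5x − 9(1−x) = −8x + 4(1−x), giving x = 13/16.
Since Jia is indifferent in equilibrium, Jia's expected payoff equals the payoff from either column against (13/16, 3/16). Using t1: −5(13/16) − 9(3/16) = -23/4.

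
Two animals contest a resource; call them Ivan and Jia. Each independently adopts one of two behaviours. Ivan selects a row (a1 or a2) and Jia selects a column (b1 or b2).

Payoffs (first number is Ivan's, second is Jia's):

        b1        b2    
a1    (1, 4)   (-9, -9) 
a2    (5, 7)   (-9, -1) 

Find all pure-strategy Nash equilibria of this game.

(a2, b1)

(a1, b1): Ivan prefers a2 (5 > 1) — not an equilibrium.
(a1, b2): Jia prefers b1 (4 > -9) — not an equilibrium.
(a2, b1): Ivan gets 5 ≥ 1 from a1, and Jia gets 7 ≥ -1 from b2 — Nash equilibrium.
(a2, b2): Jia prefers b1 (7 > -1) — not an equilibrium.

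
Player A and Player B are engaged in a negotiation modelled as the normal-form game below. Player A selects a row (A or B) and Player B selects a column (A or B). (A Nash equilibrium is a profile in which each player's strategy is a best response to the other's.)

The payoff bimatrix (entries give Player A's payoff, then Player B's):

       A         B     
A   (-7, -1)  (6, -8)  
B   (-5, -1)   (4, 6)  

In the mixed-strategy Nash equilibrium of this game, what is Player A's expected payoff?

-1/2

First find y, the probability Player B plays A, from Player A's indifference between A and B: −7y + 6(1−y) = −5y + 4(1−y), giving y = 1/2.
Since Player A is indifferent in equilibrium, Player A's expected payoff equals the payoff from either row against (1/2, 1/2). Using A: −7(1/2) + 6(1/2) = -1/2.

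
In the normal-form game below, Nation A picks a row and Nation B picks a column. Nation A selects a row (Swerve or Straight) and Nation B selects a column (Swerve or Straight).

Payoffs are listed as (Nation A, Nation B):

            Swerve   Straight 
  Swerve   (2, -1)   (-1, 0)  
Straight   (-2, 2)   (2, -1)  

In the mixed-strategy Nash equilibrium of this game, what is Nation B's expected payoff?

First find x, the probability Nation A plays Swerve, from Nation B's indifference between Swerve and Straight: −x + 2(1−x) = −(1−x), giving x = 3/4.
Since Nation B is indifferent in equilibrium, Nation B's expected payoff equals the payoff from either column against (3/4, 1/4). Using Swerve: −(3/4) + 2(1/4) = -1/4.

-1/4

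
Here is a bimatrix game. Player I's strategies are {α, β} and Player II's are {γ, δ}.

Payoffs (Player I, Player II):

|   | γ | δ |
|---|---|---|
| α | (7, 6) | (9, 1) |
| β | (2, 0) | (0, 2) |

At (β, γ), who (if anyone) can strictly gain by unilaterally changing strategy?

Player I at (β, γ) earns 2; deviating to α yields 7 — a strict improvement.
Player II earns 0; deviating to δ yields 2 — a strict improvement.
Both Player I and Player II have strictly profitable deviations.

Both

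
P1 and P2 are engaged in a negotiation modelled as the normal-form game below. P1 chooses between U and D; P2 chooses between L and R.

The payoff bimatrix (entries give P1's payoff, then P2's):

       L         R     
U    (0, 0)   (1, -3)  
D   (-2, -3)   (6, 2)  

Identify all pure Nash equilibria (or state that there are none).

(U, L): P1 gets 0 ≥ -2 from D, and P2 gets 0 ≥ -3 from R — Nash equilibrium.
(U, R): P1 prefers D (6 > 1); P2 prefers L (0 > -3) — not an equilibrium.
(D, L): P1 prefers U (0 > -2); P2 prefers R (2 > -3) — not an equilibrium.
(D, R): P1 gets 6 ≥ 1 from U, and P2 gets 2 ≥ -3 from L — Nash equilibrium.

(U, L) and (D, R)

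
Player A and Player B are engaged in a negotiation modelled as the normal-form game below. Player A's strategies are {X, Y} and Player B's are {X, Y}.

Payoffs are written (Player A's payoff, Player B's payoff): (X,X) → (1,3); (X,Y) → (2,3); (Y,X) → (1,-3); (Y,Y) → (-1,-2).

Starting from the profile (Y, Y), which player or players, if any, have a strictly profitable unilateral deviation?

Player A

Player A at (Y, Y) earns -1; deviating to X yields 2 — a strict improvement.
Player B earns -2; deviating to X yields -3 — not better.
Only Player A has a strictly profitable deviation.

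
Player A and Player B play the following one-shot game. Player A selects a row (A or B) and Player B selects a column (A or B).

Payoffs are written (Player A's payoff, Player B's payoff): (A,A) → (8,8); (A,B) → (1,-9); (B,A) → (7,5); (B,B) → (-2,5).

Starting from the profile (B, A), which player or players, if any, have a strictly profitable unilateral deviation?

Player A at (B, A) earns 7; deviating to A yields 8 — a strict improvement.
Player B earns 5; deviating to B yields 5 — not better.
Only Player A has a strictly profitable deviation.

Player A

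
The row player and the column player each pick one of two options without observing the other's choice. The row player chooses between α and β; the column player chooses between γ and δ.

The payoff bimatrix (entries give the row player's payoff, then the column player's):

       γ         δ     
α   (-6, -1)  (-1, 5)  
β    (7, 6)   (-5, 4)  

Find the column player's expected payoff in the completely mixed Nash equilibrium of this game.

17/4

First find p, the probability the row player plays α, from the column player's indifference between γ and δ: −p + 6(1−p) = 5p + 4(1−p), giving p = 1/4.
Since the column player is indifferent in equilibrium, the column player's expected payoff equals the payoff from either column against (1/4, 3/4). Using γ: −(1/4) + 6(3/4) = 17/4.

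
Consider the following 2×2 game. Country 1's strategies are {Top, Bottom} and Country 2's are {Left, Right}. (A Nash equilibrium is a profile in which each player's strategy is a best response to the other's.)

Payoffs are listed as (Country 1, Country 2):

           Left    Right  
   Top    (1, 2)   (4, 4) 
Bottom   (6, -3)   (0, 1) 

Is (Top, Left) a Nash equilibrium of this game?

At (Top, Left), Country 1 earns 1; switching to Bottom would give 6, so Country 1 would deviate.
Country 2 earns 2; switching to Right would give 4, so Country 2 would deviate.
Since at least one player can profitably deviate, this is not a Nash equilibrium.

No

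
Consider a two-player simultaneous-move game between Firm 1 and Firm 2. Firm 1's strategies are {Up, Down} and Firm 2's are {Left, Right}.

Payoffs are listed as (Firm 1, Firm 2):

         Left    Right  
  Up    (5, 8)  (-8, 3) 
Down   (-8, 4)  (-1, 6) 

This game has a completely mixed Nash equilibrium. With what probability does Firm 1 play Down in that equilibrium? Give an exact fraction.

Let p be the probability that Firm 1 plays Up. In a completely mixed equilibrium, Firm 2 must be indifferent between Left and Right.
Firm 2's expected payoff from Left is 8p + 4(1−p); from Right it is 3p + 6(1−p).
Setting these equal: 4p + 4 = −3p + 6, so p = 2/7.
Therefore Firm 1 plays Down with probability 1 − 2/7 = 5/7.

5/7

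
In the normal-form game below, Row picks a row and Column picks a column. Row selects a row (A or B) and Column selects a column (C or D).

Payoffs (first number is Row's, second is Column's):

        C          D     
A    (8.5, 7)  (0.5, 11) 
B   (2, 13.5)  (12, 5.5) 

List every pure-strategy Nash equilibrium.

(A, C): Column prefers D (11 > 7) — not an equilibrium.
(A, D): Row prefers B (12 > 0.5) — not an equilibrium.
(B, C): Row prefers A (8.5 > 2) — not an equilibrium.
(B, D): Column prefers C (13.5 > 5.5) — not an equilibrium.

none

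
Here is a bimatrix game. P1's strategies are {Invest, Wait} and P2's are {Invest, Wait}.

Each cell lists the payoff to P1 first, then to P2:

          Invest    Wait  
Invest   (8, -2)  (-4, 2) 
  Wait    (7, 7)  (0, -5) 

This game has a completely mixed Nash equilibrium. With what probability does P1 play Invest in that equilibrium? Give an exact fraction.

3/4

Let x be the probability that P1 plays Invest. In a completely mixed equilibrium, P2 must be indifferent between Invest and Wait.
P2's expected payoff from Invest is −2x + 7(1−x); from Wait it is 2x − 5(1−x).
Setting these equal: −9x + 7 = 7x − 5, so x = 3/4.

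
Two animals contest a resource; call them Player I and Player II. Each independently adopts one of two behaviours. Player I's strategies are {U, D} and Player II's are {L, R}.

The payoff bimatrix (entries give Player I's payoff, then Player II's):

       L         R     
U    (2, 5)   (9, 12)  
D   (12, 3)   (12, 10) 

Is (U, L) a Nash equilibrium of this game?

No

At (U, L), Player I earns 2; switching to D would give 12, so Player I would deviate.
Player II earns 5; switching to R would give 12, so Player II would deviate.
Since at least one player can profitably deviate, this is not a Nash equilibrium.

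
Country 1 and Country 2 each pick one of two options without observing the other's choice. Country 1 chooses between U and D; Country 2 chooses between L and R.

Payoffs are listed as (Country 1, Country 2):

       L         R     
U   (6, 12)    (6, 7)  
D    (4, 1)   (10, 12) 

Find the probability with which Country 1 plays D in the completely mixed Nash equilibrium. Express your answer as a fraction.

5/16

Let p be the probability that Country 1 plays U. In a completely mixed equilibrium, Country 2 must be indifferent between L and R.
Country 2's expected payoff from L is 12p + (1−p); from R it is 7p + 12(1−p).
Setting these equal: 11p + 1 = −5p + 12, so p = 11/16.
Therefore Country 1 plays D with probability 1 − 11/16 = 5/16.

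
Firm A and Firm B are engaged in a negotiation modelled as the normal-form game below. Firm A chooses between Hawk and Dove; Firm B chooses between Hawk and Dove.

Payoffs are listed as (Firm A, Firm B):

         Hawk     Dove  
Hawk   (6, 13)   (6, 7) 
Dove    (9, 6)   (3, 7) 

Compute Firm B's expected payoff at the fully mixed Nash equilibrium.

7

First find x, the probability Firm A plays Hawk, from Firm B's indifference between Hawk and Dove: 13x + 6(1−x) = 7x + 7(1−x), giving x = 1/7.
Since Firm B is indifferent in equilibrium, Firm B's expected payoff equals the payoff from either column against (1/7, 6/7). Using Hawk: 13(1/7) + 6(6/7) = 7.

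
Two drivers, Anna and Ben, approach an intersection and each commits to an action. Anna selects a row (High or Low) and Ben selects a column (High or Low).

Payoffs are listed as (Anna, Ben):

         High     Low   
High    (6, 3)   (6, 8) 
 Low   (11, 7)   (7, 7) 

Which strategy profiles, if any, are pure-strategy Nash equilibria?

(Low, High) and (Low, Low)

(High, High): Anna prefers Low (11 > 6); Ben prefers Low (8 > 3) — not an equilibrium.
(High, Low): Anna prefers Low (7 > 6) — not an equilibrium.
(Low, High): Anna gets 11 ≥ 6 from High, and Ben gets 7 ≥ 7 from Low — Nash equilibrium.
(Low, Low): Anna gets 7 ≥ 6 from High, and Ben gets 7 ≥ 7 from High — Nash equilibrium.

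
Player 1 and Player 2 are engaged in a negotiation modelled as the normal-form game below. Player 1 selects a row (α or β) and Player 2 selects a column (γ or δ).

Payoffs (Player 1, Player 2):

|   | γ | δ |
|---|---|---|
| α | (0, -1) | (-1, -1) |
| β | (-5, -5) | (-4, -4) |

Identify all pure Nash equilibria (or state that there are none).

(α, γ) and (α, δ)

(α, γ): Player 1 gets 0 ≥ -5 from β, and Player 2 gets -1 ≥ -1 from δ — Nash equilibrium.
(α, δ): Player 1 gets -1 ≥ -4 from β, and Player 2 gets -1 ≥ -1 from γ — Nash equilibrium.
(β, γ): Player 1 prefers α (0 > -5); Player 2 prefers δ (-4 > -5) — not an equilibrium.
(β, δ): Player 1 prefers α (-1 > -4) — not an equilibrium.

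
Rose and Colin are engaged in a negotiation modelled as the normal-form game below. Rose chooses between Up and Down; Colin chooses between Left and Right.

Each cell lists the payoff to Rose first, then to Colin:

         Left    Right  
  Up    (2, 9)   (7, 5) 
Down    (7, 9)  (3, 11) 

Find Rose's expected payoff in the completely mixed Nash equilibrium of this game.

First find y, the probability Colin plays Left, from Rose's indifference between Up and Down: 2y + 7(1−y) = 7y + 3(1−y), giving y = 4/9.
Since Rose is indifferent in equilibrium, Rose's expected payoff equals the payoff from either row against (4/9, 5/9). Using Up: 2(4/9) + 7(5/9) = 43/9.

43/9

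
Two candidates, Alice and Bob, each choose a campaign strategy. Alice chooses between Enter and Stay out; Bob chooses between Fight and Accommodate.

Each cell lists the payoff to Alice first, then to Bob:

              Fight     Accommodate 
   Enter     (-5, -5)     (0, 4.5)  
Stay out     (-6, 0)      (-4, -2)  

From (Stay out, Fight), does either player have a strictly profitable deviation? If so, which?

Alice at (Stay out, Fight) earns -6; deviating to Enter yields -5 — a strict improvement.
Bob earns 0; deviating to Accommodate yields -2 — not better.
Only Alice has a strictly profitable deviation.

Alice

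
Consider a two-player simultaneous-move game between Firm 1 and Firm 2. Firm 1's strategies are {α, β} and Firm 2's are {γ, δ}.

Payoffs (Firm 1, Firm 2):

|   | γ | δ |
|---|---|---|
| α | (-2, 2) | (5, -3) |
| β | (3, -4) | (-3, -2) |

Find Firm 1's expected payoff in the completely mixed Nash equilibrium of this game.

9/13

First find q, the probability Firm 2 plays γ, from Firm 1's indifference between α and β: −2q + 5(1−q) = 3q − 3(1−q), giving q = 8/13.
Since Firm 1 is indifferent in equilibrium, Firm 1's expected payoff equals the payoff from either row against (8/13, 5/13). Using α: −2(8/13) + 5(5/13) = 9/13.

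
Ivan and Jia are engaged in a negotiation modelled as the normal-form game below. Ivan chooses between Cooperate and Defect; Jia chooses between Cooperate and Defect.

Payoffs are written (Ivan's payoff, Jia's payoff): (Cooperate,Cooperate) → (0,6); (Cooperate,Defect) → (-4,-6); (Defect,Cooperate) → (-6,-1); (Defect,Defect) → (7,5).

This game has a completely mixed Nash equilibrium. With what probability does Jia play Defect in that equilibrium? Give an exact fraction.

6/17

Let y be the probability that Jia plays Cooperate. In a completely mixed equilibrium, Ivan must be indifferent between Cooperate and Defect.
Ivan's expected payoff from Cooperate is −4(1−y); from Defect it is −6y + 7(1−y).
Setting these equal: 4y − 4 = −13y + 7, so y = 11/17.
Therefore Jia plays Defect with probability 1 − 11/17 = 6/17.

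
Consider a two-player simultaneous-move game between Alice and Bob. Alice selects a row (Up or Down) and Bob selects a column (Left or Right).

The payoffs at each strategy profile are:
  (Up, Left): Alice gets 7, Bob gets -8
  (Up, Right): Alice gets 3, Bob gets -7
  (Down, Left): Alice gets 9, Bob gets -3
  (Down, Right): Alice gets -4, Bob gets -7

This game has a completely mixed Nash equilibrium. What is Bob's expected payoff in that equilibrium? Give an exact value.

First find x, the probability Alice plays Up, from Bob's indifference between Left and Right: −8x − 3(1−x) = −7x − 7(1−x), giving x = 4/5.
Since Bob is indifferent in equilibrium, Bob's expected payoff equals the payoff from either column against (4/5, 1/5). Using Left: −8(4/5) − 3(1/5) = -7.

-7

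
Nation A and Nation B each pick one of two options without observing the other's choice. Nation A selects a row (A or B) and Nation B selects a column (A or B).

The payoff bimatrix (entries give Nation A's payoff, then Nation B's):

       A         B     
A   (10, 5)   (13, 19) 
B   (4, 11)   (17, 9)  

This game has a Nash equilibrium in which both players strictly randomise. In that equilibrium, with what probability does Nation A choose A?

Let x be the probability that Nation A plays A. In a completely mixed equilibrium, Nation B must be indifferent between A and B.
Nation B's expected payoff from A is 5x + 11(1−x); from B it is 19x + 9(1−x).
Setting these equal: −6x + 11 = 10x + 9, so x = 1/8.

1/8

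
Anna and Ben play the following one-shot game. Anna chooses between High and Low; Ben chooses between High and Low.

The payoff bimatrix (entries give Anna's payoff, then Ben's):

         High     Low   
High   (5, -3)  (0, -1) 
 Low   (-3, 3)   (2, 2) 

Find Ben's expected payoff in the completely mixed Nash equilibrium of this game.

First find p, the probability Anna plays High, from Ben's indifference between High and Low: −3p + 3(1−p) = −p + 2(1−p), giving p = 1/3.
Since Ben is indifferent in equilibrium, Ben's expected payoff equals the payoff from either column against (1/3, 2/3). Using High: −3(1/3) + 3(2/3) = 1.

1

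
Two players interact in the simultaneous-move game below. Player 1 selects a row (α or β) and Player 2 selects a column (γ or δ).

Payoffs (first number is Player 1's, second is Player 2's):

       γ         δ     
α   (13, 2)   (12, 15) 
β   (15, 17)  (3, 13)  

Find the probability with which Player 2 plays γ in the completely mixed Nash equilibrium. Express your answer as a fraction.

9/11

Let q be the probability that Player 2 plays γ. In a completely mixed equilibrium, Player 1 must be indifferent between α and β.
Player 1's expected payoff from α is 13q + 12(1−q); from β it is 15q + 3(1−q).
Setting these equal: q + 12 = 12q + 3, so q = 9/11.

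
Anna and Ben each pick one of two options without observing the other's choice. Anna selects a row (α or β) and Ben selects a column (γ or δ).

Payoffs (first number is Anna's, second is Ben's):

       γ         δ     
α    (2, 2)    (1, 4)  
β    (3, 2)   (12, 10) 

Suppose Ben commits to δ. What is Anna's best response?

Against δ, Anna earns 1 from α and 12 from β.
So β is the best response.

β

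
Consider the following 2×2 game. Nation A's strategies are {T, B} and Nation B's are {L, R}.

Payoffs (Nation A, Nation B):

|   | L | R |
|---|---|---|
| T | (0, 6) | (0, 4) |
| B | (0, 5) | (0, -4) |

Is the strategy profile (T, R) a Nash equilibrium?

No

At (T, R), Nation A earns 0; switching to B would give 0, so Nation A has no profitable deviation.
Nation B earns 4; switching to L would give 6, so Nation B would deviate.
Since at least one player can profitably deviate, this is not a Nash equilibrium.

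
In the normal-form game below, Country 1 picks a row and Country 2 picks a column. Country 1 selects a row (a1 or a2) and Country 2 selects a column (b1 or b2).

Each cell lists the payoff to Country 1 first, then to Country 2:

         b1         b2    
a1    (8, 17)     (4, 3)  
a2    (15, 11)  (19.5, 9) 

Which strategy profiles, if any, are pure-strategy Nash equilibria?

(a2, b1)

(a1, b1): Country 1 prefers a2 (15 > 8) — not an equilibrium.
(a1, b2): Country 1 prefers a2 (19.5 > 4); Country 2 prefers b1 (17 > 3) — not an equilibrium.
(a2, b1): Country 1 gets 15 ≥ 8 from a1, and Country 2 gets 11 ≥ 9 from b2 — Nash equilibrium.
(a2, b2): Country 2 prefers b1 (11 > 9) — not an equilibrium.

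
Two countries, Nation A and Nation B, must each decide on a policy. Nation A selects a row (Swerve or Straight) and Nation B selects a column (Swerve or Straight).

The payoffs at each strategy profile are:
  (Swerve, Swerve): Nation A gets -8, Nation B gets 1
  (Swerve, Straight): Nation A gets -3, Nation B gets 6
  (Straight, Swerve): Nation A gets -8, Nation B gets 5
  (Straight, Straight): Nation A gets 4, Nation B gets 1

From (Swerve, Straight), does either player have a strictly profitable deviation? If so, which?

Nation A at (Swerve, Straight) earns -3; deviating to Straight yields 4 — a strict improvement.
Nation B earns 6; deviating to Swerve yields 1 — not better.
Only Nation A has a strictly profitable deviation.

Nation A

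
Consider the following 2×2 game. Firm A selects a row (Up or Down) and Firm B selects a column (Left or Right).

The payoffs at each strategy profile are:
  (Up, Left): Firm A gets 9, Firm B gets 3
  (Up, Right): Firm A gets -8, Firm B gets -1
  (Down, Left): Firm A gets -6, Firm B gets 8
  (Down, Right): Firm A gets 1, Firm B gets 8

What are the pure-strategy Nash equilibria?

(Up, Left) and (Down, Right)

(Up, Left): Firm A gets 9 ≥ -6 from Down, and Firm B gets 3 ≥ -1 from Right — Nash equilibrium.
(Up, Right): Firm A prefers Down (1 > -8); Firm B prefers Left (3 > -1) — not an equilibrium.
(Down, Left): Firm A prefers Up (9 > -6) — not an equilibrium.
(Down, Right): Firm A gets 1 ≥ -8 from Up, and Firm B gets 8 ≥ 8 from Left — Nash equilibrium.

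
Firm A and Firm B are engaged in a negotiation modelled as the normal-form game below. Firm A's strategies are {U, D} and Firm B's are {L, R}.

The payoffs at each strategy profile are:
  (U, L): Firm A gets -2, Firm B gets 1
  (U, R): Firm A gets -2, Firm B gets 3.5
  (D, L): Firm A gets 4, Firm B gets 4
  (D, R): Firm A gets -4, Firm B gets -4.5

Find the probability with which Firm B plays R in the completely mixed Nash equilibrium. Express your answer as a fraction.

3/4

Let q be the probability that Firm B plays L. In a completely mixed equilibrium, Firm A must be indifferent between U and D.
Firm A's expected payoff from U is −2q − 2(1−q); from D it is 4q − 4(1−q).
Setting these equal: -2 = 8q − 4, so q = 1/4.
Therefore Firm B plays R with probability 1 − 1/4 = 3/4.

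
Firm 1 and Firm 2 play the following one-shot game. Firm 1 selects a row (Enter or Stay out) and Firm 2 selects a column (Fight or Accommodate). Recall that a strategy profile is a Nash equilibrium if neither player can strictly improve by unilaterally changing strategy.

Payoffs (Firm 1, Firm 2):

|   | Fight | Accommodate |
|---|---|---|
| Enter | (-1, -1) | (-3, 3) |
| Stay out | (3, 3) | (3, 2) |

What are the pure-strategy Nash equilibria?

(Stay out, Fight)

(Enter, Fight): Firm 1 prefers Stay out (3 > -1); Firm 2 prefers Accommodate (3 > -1) — not an equilibrium.
(Enter, Accommodate): Firm 1 prefers Stay out (3 > -3) — not an equilibrium.
(Stay out, Fight): Firm 1 gets 3 ≥ -1 from Enter, and Firm 2 gets 3 ≥ 2 from Accommodate — Nash equilibrium.
(Stay out, Accommodate): Firm 2 prefers Fight (3 > 2) — not an equilibrium.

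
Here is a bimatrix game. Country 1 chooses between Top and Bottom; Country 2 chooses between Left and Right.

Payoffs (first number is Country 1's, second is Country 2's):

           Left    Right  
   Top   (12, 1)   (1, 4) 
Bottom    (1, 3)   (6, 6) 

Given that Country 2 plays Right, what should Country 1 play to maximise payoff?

Against Right, Country 1 earns 1 from Top and 6 from Bottom.
So Bottom is the best response.

Bottom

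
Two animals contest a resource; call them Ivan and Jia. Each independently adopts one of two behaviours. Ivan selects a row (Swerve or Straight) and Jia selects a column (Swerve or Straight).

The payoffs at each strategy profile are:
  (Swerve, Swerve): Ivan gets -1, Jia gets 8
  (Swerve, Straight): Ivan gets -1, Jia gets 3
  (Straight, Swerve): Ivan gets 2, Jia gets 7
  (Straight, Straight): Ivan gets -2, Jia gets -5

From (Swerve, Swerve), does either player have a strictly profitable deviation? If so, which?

Ivan

Ivan at (Swerve, Swerve) earns -1; deviating to Straight yields 2 — a strict improvement.
Jia earns 8; deviating to Straight yields 3 — not better.
Only Ivan has a strictly profitable deviation.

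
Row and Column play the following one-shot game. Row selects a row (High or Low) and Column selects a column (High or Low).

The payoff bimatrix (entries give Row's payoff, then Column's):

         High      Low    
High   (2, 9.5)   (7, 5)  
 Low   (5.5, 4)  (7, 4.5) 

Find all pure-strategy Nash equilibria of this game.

(High, High): Row prefers Low (5.5 > 2) — not an equilibrium.
(High, Low): Column prefers High (9.5 > 5) — not an equilibrium.
(Low, High): Column prefers Low (4.5 > 4) — not an equilibrium.
(Low, Low): Row gets 7 ≥ 7 from High, and Column gets 4.5 ≥ 4 from High — Nash equilibrium.

(Low, Low)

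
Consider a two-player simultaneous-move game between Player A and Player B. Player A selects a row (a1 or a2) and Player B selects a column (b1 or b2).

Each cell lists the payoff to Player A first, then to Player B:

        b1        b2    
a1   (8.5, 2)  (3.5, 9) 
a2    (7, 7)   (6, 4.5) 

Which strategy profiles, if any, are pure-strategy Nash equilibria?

none

(a1, b1): Player B prefers b2 (9 > 2) — not an equilibrium.
(a1, b2): Player A prefers a2 (6 > 3.5) — not an equilibrium.
(a2, b1): Player A prefers a1 (8.5 > 7) — not an equilibrium.
(a2, b2): Player B prefers b1 (7 > 4.5) — not an equilibrium.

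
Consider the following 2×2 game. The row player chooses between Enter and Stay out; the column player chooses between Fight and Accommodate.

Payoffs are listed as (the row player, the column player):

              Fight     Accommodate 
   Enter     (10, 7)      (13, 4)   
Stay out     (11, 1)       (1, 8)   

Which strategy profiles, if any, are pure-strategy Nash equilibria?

none

(Enter, Fight): the row player prefers Stay out (11 > 10) — not an equilibrium.
(Enter, Accommodate): the column player prefers Fight (7 > 4) — not an equilibrium.
(Stay out, Fight): the column player prefers Accommodate (8 > 1) — not an equilibrium.
(Stay out, Accommodate): the row player prefers Enter (13 > 1) — not an equilibrium.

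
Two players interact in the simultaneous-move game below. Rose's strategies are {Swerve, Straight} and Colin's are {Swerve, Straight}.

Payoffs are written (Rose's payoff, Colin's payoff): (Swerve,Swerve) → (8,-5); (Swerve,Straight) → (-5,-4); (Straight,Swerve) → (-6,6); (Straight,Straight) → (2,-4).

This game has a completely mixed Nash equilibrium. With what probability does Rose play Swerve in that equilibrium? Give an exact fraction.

Let r be the probability that Rose plays Swerve. In a completely mixed equilibrium, Colin must be indifferent between Swerve and Straight.
Colin's expected payoff from Swerve is −5r + 6(1−r); from Straight it is −4r − 4(1−r).
Setting these equal: −11r + 6 = -4, so r = 10/11.

10/11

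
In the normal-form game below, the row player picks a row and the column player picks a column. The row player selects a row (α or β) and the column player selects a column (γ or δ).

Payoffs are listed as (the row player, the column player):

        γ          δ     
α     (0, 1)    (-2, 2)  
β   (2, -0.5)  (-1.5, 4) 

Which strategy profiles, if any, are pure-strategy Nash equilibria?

(β, δ)

(α, γ): the row player prefers β (2 > 0); the column player prefers δ (2 > 1) — not an equilibrium.
(α, δ): the row player prefers β (-1.5 > -2) — not an equilibrium.
(β, γ): the column player prefers δ (4 > -0.5) — not an equilibrium.
(β, δ): the row player gets -1.5 ≥ -2 from α, and the column player gets 4 ≥ -0.5 from γ — Nash equilibrium.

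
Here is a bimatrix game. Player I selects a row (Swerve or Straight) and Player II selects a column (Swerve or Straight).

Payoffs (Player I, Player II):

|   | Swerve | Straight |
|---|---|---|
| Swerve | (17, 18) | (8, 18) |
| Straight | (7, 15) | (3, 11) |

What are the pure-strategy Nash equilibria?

(Swerve, Swerve): Player I gets 17 ≥ 7 from Straight, and Player II gets 18 ≥ 18 from Straight — Nash equilibrium.
(Swerve, Straight): Player I gets 8 ≥ 3 from Straight, and Player II gets 18 ≥ 18 from Swerve — Nash equilibrium.
(Straight, Swerve): Player I prefers Swerve (17 > 7) — not an equilibrium.
(Straight, Straight): Player I prefers Swerve (8 > 3); Player II prefers Swerve (15 > 11) — not an equilibrium.

(Swerve, Swerve) and (Swerve, Straight)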